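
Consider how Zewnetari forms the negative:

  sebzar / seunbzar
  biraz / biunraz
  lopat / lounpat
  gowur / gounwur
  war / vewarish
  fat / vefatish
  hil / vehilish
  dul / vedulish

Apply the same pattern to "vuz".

vevuzish

sebzar and war both end in -r yet inflect differently (seunbzar, vewarish), so the final letter is not what conditions the rule; the number of vowels is.
"vuz" has 1 vowel. The stems with 1 vowel (war → vewarish, fat → vefatish, hil → vehilish) add ve- … -ish around the stem.
So vuz → vevuzish.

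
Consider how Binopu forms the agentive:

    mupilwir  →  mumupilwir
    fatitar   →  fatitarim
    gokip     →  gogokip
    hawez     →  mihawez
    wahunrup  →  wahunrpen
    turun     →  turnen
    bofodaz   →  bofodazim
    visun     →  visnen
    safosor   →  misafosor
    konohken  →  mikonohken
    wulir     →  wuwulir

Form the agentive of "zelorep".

mizelorep

wahunrup and gokip both end in -p yet inflect differently (wahunrpen, gogokip), so the final letter is not what conditions the rule; the last vowel is.
"zelorep" has last vowel 'e'. The stems whose last vowel is 'e' (hawez → mihawez, konohken → mikonohken) add the prefix mi-.
So zelorep → mizelorep.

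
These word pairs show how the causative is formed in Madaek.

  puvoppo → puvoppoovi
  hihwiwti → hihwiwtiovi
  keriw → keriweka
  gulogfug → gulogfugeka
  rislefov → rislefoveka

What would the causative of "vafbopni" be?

"vafbopni" ends in a vowel. The stems ending in a vowel (puvoppo → puvoppoovi, hihwiwti → hihwiwtiovi) add -ovi.
So vafbopni → vafbopniovi.

vafbopniovi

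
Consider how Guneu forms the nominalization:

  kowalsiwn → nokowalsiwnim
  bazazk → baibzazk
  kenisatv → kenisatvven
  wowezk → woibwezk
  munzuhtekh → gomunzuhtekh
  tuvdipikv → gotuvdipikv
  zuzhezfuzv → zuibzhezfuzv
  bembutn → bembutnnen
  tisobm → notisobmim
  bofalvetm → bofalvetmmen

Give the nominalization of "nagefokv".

kenisatv and tuvdipikv both end in -v yet inflect differently (kenisatvven, gotuvdipikv), so the final letter is not what conditions the rule; the second-to-last letter is.
"nagefokv" has second-to-last letter 'k'. The stems whose second-to-last letter is 'k' (munzuhtekh → gomunzuhtekh, tuvdipikv → gotuvdipikv) add the prefix go-.
So nagefokv → gonagefokv.

gonagefokv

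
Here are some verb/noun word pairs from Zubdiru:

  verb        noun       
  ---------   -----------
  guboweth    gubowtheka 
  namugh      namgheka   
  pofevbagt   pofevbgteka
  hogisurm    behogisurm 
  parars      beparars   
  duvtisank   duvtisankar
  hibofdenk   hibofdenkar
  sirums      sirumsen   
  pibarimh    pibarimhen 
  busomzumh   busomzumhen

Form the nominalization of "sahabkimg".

parars and sirums both end in -s yet inflect differently (beparars, sirumsen), so the final letter is not what conditions the rule; the second-to-last letter is.
"sahabkimg" has second-to-last letter 'm'. The stems whose second-to-last letter is 'm' (sirums → sirumsen, pibarimh → pibarimhen, busomzumh → busomzumhen) add -en.
So sahabkimg → sahabkimgen.

sahabkimgen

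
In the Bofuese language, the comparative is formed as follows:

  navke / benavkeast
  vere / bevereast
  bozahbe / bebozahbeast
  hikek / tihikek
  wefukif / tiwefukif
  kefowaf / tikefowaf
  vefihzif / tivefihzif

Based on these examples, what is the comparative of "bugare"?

bebugareast

navke and hikek both have last vowel 'e' yet inflect differently (benavkeast, tihikek), so the last vowel is not what conditions the rule; the final letter is.
"bugare" ends in -e. The stems ending in -e (navke → benavkeast, vere → bevereast, bozahbe → bebozahbeast) add be- … -ast around the stem.
The other pattern: stems ending in -f or -k add the prefix ti-.
So bugare → bebugareast.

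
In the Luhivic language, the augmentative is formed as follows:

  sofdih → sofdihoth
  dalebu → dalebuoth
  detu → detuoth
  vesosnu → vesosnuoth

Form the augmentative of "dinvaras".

dinvarasoth

Every pair shown (sofdih → sofdihoth, dalebu → dalebuoth, detu → detuoth, …) follows the same rule: add -oth.
So dinvaras → dinvarasoth.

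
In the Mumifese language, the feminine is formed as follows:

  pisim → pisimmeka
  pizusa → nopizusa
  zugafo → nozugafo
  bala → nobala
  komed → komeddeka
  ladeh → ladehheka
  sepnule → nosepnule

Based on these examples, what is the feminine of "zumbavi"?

nozumbavi

"zumbavi" ends in a vowel. The stems ending in a vowel (pizusa → nopizusa, bala → nobala, sepnule → nosepnule) add the prefix no-.
So zumbavi → nozumbavi.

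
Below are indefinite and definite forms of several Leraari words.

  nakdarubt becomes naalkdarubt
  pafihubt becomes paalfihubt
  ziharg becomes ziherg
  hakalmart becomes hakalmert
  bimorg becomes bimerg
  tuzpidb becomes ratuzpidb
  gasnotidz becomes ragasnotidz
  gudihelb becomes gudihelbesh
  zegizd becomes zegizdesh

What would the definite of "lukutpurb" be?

"lukutpurb" has second-to-last letter 'r'. The stems whose second-to-last letter is 'r' (ziharg → ziherg, hakalmart → hakalmert, bimorg → bimerg) change the last vowel to 'e'.
So lukutpurb → lukutperb.

lukutperb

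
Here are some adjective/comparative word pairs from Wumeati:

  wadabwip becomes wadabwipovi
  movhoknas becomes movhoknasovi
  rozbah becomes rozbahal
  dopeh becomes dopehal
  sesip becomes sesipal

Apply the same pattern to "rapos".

raposal

wadabwip and sesip both end in -p yet inflect differently (wadabwipovi, sesipal), so the final letter is not what conditions the rule; the number of vowels is.
"rapos" has 2 vowels. The stems with 2 vowels (rozbah → rozbahal, dopeh → dopehal, sesip → sesipal) add -al.
So rapos → raposal.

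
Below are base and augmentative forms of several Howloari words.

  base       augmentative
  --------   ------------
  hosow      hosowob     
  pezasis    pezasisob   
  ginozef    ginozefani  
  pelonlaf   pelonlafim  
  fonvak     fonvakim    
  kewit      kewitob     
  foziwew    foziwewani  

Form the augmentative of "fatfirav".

"fatfirav" has last vowel 'a'. The stems whose last vowel is 'a' (pelonlaf → pelonlafim, fonvak → fonvakim) add -im.
The other patterns: stems whose last vowel is 'i' or 'o' add -ob; stems whose last vowel is 'e' add -ani.
So fatfirav → fatfiravim.

fatfiravim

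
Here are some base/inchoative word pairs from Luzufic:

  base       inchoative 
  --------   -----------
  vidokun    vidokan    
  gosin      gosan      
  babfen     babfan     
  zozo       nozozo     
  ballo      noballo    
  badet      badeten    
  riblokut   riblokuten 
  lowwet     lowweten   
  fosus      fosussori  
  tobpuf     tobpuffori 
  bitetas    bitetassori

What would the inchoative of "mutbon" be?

mutban

"mutbon" ends in -n. The stems ending in -n (vidokun → vidokan, gosin → gosan, babfen → babfan) change the last vowel to 'a'.
The other patterns: stems ending in -o add the prefix no-; stems ending in -t add -en; stems ending in -f or -s double the final consonant and add -ori.
So mutbon → mutban.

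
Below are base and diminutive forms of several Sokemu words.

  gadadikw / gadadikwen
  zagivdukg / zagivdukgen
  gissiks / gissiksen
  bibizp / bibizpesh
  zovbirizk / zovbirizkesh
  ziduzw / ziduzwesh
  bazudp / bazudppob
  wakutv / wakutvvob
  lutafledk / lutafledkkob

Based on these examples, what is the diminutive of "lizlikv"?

gadadikw and ziduzw both end in -w yet inflect differently (gadadikwen, ziduzwesh), so the final letter is not what conditions the rule; the second-to-last letter is.
"lizlikv" has second-to-last letter 'k'. The stems whose second-to-last letter is 'k' (gadadikw → gadadikwen, zagivdukg → zagivdukgen, gissiks → gissiksen) add -en.
So lizlikv → lizlikven.

lizlikven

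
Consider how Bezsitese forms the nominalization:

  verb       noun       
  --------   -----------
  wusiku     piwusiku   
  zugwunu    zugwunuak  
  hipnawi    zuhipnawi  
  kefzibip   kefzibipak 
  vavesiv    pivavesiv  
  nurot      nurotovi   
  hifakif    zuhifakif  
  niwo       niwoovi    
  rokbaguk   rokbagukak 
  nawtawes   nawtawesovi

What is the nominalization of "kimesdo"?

kimesdoak

wusiku and zugwunu both end in -u yet inflect differently (piwusiku, zugwunuak), so the final letter is not what conditions the rule; the first letter is.
"kimesdo" begins with k-. The one such stem in the data (kefzibip → kefzibipak) adds -ak, so the same rule applies.
The other patterns: stems beginning with h- add the prefix zu-; stems beginning with v- or w- add the prefix pi-; stems beginning with n- add -ovi.
So kimesdo → kimesdoak.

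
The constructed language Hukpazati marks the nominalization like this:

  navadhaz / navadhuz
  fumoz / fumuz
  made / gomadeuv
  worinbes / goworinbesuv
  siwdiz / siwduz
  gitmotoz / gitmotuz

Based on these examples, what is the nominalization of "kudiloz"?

kudiluz

made and siwdiz both have 2 vowels yet inflect differently (gomadeuv, siwduz), so the number of vowels is not what conditions the rule; the final letter is.
"kudiloz" ends in -z. The stems ending in -z (siwdiz → siwduz, fumoz → fumuz, navadhaz → navadhuz) change the last vowel to 'u'.
So kudiloz → kudiluz.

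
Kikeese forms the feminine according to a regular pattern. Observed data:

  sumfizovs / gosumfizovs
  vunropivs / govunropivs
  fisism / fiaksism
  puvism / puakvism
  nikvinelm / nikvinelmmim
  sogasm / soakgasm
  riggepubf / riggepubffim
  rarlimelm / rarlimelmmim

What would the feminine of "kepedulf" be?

kepedulffim

sogasm and nikvinelm both end in -m yet inflect differently (soakgasm, nikvinelmmim), so the final letter is not what conditions the rule; the second-to-last letter is.
"kepedulf" has second-to-last letter 'l'. The stems whose second-to-last letter is 'l' (nikvinelm → nikvinelmmim, rarlimelm → rarlimelmmim) double the final consonant and add -im.
The other patterns: stems whose second-to-last letter is 's' insert -ak- after the first vowel; stems whose second-to-last letter is 'v' add the prefix go-.
So kepedulf → kepedulffim.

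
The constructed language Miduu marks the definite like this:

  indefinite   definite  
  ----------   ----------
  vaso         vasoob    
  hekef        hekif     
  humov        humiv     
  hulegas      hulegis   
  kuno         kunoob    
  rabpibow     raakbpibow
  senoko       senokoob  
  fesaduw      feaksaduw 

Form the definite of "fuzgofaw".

vaso and rabpibow both have last vowel 'o' yet inflect differently (vasoob, raakbpibow), so the last vowel is not what conditions the rule; the final letter is.
"fuzgofaw" ends in -w. The stems ending in -w (rabpibow → raakbpibow, fesaduw → feaksaduw) insert -ak- after the first vowel.
The other patterns: stems ending in -o add -ob; stems ending in -f, -s or -v change the last vowel to 'i'.
So fuzgofaw → fuakzgofaw.

fuakzgofaw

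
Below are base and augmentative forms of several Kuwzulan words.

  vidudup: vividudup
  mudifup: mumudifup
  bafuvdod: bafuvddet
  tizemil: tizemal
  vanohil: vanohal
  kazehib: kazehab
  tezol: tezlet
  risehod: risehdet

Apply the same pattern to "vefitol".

tezol and vanohil both end in -l yet inflect differently (tezlet, vanohal), so the final letter is not what conditions the rule; the last vowel is.
"vefitol" has last vowel 'o'. The stems whose last vowel is 'o' (risehod → risehdet, bafuvdod → bafuvddet, tezol → tezlet) delete the last vowel and add -et.
The other patterns: stems whose last vowel is 'i' change the last vowel to 'a'; stems whose last vowel is 'u' repeat the first consonant+vowel as a prefix.
So vefitol → vefitlet.

vefitlet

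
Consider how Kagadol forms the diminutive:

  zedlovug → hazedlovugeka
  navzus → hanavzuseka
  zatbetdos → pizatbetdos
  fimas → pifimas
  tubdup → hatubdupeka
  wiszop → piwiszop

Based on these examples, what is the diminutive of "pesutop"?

pipesutop

zatbetdos and navzus both end in -s yet inflect differently (pizatbetdos, hanavzuseka), so the final letter is not what conditions the rule; the last vowel is.
"pesutop" has last vowel 'o'. The stems whose last vowel is 'o' (zatbetdos → pizatbetdos, wiszop → piwiszop) add the prefix pi-.
The other pattern: stems whose last vowel is 'u' add ha- … -eka around the stem.
So pesutop → pipesutop.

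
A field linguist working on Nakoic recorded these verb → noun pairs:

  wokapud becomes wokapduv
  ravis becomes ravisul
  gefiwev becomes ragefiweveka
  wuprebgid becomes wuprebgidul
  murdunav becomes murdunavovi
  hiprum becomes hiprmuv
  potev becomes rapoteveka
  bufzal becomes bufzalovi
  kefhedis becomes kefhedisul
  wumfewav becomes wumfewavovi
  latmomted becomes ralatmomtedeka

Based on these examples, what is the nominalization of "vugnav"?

"vugnav" has last vowel 'a'. The stems whose last vowel is 'a' (wumfewav → wumfewavovi, murdunav → murdunavovi, bufzal → bufzalovi) add -ovi.
So vugnav → vugnavovi.

vugnavovi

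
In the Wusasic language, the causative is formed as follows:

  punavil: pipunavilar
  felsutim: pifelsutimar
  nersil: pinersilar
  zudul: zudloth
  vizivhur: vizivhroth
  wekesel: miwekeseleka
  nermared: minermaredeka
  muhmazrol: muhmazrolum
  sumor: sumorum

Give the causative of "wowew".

punavil and zudul both end in -l yet inflect differently (pipunavilar, zudloth), so the final letter is not what conditions the rule; the last vowel is.
"wowew" has last vowel 'e'. The stems whose last vowel is 'e' (wekesel → miwekeseleka, nermared → minermaredeka) add mi- … -eka around the stem.
The other patterns: stems whose last vowel is 'i' add pi- … -ar around the stem; stems whose last vowel is 'u' delete the last vowel and add -oth; stems whose last vowel is 'o' add -um.
So wowew → miwoweweka.

miwoweweka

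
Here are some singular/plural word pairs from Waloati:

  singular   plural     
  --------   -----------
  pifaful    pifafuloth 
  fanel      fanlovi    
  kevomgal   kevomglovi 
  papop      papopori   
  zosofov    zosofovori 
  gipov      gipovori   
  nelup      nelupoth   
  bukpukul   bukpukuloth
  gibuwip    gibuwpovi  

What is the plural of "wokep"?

wokpovi

papop and nelup both end in -p yet inflect differently (papopori, nelupoth), so the final letter is not what conditions the rule; the last vowel is.
"wokep" has last vowel 'e'. The one such stem in the data (fanel → fanlovi) deletes the last vowel and adds -ovi (as do kevomgal, gibuwip), so the same rule applies.
So wokep → wokpovi.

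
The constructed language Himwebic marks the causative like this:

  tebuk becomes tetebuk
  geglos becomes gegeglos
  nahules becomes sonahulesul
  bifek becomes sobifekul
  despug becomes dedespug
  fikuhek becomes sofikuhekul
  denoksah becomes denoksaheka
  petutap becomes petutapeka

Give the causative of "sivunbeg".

"sivunbeg" has last vowel 'e'. The stems whose last vowel is 'e' (bifek → sobifekul, fikuhek → sofikuhekul, nahules → sonahulesul) add so- … -ul around the stem.
The other patterns: stems whose last vowel is 'a' add -eka; stems whose last vowel is 'o' or 'u' repeat the first consonant+vowel as a prefix.
So sivunbeg → sosivunbegul.

sosivunbegul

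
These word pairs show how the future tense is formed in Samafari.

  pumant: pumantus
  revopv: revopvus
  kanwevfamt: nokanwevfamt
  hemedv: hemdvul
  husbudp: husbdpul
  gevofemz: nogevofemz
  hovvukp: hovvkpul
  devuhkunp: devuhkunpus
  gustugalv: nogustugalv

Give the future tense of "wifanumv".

hemedv and revopv both end in -v yet inflect differently (hemdvul, revopvus), so the final letter is not what conditions the rule; the second-to-last letter is.
"wifanumv" has second-to-last letter 'm'. The stems whose second-to-last letter is 'm' (kanwevfamt → nokanwevfamt, gevofemz → nogevofemz) add the prefix no-.
So wifanumv → nowifanumv.

nowifanumv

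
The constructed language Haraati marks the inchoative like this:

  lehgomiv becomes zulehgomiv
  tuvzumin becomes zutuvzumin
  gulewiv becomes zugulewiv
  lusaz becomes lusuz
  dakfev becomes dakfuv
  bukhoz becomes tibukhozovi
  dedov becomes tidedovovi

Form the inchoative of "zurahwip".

"zurahwip" has last vowel 'i'. The stems whose last vowel is 'i' (lehgomiv → zulehgomiv, tuvzumin → zutuvzumin, gulewiv → zugulewiv) add the prefix zu-.
The other patterns: stems whose last vowel is 'a' or 'e' change the last vowel to 'u'; stems whose last vowel is 'o' add ti- … -ovi around the stem.
So zurahwip → zuzurahwip.

zuzurahwip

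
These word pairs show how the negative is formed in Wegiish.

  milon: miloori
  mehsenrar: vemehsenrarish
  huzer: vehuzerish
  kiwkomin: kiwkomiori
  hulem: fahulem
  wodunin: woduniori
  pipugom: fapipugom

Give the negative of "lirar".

pipugom and milon both have last vowel 'o' yet inflect differently (fapipugom, miloori), so the last vowel is not what conditions the rule; the final letter is.
"lirar" ends in -r. The stems ending in -r (mehsenrar → vemehsenrarish, huzer → vehuzerish) add ve- … -ish around the stem.
So lirar → velirarish.

velirarish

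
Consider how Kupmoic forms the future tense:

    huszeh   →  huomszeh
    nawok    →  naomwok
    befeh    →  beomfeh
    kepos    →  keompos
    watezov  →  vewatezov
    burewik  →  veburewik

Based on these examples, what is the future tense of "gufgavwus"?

nawok and burewik both end in -k yet inflect differently (naomwok, veburewik), so the final letter is not what conditions the rule; the number of vowels is.
"gufgavwus" has 3 vowels. The stems with 3 vowels (watezov → vewatezov, burewik → veburewik) add the prefix ve-.
The other pattern: stems with 2 vowels insert -om- after the first vowel.
So gufgavwus → vegufgavwus.

vegufgavwus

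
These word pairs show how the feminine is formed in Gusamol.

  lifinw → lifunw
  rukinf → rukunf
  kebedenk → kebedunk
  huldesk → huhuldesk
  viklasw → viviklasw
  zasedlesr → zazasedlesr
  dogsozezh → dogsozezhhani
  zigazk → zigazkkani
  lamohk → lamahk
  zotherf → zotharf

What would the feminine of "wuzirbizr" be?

kebedenk and huldesk both end in -k yet inflect differently (kebedunk, huhuldesk), so the final letter is not what conditions the rule; the second-to-last letter is.
"wuzirbizr" has second-to-last letter 'z'. The stems whose second-to-last letter is 'z' (dogsozezh → dogsozezhhani, zigazk → zigazkkani) double the final consonant and add -ani.
So wuzirbizr → wuzirbizrrani.

wuzirbizrrani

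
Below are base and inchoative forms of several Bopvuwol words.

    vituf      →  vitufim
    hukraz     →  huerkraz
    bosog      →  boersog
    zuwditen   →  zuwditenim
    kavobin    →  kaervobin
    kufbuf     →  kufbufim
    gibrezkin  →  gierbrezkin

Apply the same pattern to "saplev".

saplevim

zuwditen and kavobin both end in -n yet inflect differently (zuwditenim, kaervobin), so the final letter is not what conditions the rule; the last vowel is.
"saplev" has last vowel 'e'. The one such stem in the data (zuwditen → zuwditenim) adds -im, so the same rule applies.
So saplev → saplevim.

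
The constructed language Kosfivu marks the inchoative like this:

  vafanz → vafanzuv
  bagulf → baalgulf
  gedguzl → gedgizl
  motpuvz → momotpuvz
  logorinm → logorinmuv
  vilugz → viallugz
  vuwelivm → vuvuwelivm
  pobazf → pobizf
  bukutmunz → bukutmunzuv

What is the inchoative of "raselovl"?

"raselovl" has second-to-last letter 'v'. The stems whose second-to-last letter is 'v' (vuwelivm → vuvuwelivm, motpuvz → momotpuvz) repeat the first consonant+vowel as a prefix.
So raselovl → raraselovl.

raraselovl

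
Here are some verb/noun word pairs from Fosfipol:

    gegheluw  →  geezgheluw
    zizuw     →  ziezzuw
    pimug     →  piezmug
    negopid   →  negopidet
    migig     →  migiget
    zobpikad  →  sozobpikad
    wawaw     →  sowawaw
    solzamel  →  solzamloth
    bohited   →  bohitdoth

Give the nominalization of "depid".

depidet

pimug and migig both end in -g yet inflect differently (piezmug, migiget), so the final letter is not what conditions the rule; the last vowel is.
"depid" has last vowel 'i'. The stems whose last vowel is 'i' (negopid → negopidet, migig → migiget) add -et.
So depid → depidet.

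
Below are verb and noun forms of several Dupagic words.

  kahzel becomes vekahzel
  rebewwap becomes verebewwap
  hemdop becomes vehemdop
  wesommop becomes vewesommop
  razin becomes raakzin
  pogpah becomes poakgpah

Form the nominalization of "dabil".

vedabil

"dabil" ends in -l. The one such stem in the data (kahzel → vekahzel) adds the prefix ve-, so the same rule applies.
So dabil → vedabil.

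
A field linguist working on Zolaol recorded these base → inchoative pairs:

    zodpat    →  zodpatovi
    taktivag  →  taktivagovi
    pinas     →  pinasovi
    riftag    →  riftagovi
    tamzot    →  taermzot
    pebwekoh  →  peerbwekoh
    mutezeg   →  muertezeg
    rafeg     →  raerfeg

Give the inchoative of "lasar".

zodpat and tamzot both end in -t yet inflect differently (zodpatovi, taermzot), so the final letter is not what conditions the rule; the last vowel is.
"lasar" has last vowel 'a'. The stems whose last vowel is 'a' (zodpat → zodpatovi, taktivag → taktivagovi, pinas → pinasovi) add -ovi.
So lasar → lasarovi.

lasarovi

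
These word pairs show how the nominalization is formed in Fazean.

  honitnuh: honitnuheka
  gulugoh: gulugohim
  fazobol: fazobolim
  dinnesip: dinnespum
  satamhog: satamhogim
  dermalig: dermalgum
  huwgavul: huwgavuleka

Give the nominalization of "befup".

befupeka

dermalig and satamhog both end in -g yet inflect differently (dermalgum, satamhogim), so the final letter is not what conditions the rule; the last vowel is.
"befup" has last vowel 'u'. The stems whose last vowel is 'u' (huwgavul → huwgavuleka, honitnuh → honitnuheka) add -eka.
So befup → befupeka.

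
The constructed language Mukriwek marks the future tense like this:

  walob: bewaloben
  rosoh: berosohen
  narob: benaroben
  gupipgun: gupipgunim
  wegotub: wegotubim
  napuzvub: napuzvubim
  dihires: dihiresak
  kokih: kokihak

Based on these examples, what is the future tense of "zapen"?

zapenak

"zapen" has last vowel 'e'. The one such stem in the data (dihires → dihiresak) adds -ak, so the same rule applies.
So zapen → zapenak.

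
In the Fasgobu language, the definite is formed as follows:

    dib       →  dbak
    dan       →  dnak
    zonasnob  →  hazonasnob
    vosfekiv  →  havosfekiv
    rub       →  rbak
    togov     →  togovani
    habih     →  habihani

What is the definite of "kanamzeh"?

hakanamzeh

rub and zonasnob both end in -b yet inflect differently (rbak, hazonasnob), so the final letter is not what conditions the rule; the number of vowels is.
"kanamzeh" has 3 vowels. The stems with 3 vowels (zonasnob → hazonasnob, vosfekiv → havosfekiv) add the prefix ha-.
So kanamzeh → hakanamzeh.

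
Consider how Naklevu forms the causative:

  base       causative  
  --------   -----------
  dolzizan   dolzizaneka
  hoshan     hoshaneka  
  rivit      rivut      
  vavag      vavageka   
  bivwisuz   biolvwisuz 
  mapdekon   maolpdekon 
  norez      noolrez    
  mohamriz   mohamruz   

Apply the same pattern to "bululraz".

bululrazeka

mohamriz and norez both end in -z yet inflect differently (mohamruz, noolrez), so the final letter is not what conditions the rule; the last vowel is.
"bululraz" has last vowel 'a'. The stems whose last vowel is 'a' (hoshan → hoshaneka, dolzizan → dolzizaneka, vavag → vavageka) add -eka.
The other patterns: stems whose last vowel is 'i' change the last vowel to 'u'; stems whose last vowel is 'e', 'o' or 'u' insert -ol- after the first vowel.
So bululraz → bululrazeka.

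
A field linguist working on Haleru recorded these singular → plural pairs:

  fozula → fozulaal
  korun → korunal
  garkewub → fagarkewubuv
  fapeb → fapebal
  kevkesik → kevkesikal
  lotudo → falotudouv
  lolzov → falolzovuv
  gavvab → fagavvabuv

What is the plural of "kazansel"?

kazanselal

fapeb and gavvab both end in -b yet inflect differently (fapebal, fagavvabuv), so the final letter is not what conditions the rule; the first letter is.
"kazansel" begins with k-. The stems beginning with k- (korun → korunal, kevkesik → kevkesikal) add -al.
So kazansel → kazanselal.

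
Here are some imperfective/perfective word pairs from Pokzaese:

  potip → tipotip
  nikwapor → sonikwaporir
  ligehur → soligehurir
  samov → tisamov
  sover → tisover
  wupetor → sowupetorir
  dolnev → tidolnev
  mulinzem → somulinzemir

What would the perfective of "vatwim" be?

tivatwim

sover and ligehur both end in -r yet inflect differently (tisover, soligehurir), so the final letter is not what conditions the rule; the number of vowels is.
"vatwim" has 2 vowels. The stems with 2 vowels (dolnev → tidolnev, sover → tisover, potip → tipotip) add the prefix ti-.
So vatwim → tivatwim.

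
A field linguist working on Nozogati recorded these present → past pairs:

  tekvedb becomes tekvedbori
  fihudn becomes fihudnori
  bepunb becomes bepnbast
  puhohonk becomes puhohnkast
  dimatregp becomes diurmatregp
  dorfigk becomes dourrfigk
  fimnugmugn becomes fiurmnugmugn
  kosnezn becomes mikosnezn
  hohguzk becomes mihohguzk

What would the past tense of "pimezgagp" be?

piurmezgagp

tekvedb and bepunb both end in -b yet inflect differently (tekvedbori, bepnbast), so the final letter is not what conditions the rule; the second-to-last letter is.
"pimezgagp" has second-to-last letter 'g'. The stems whose second-to-last letter is 'g' (dimatregp → diurmatregp, dorfigk → dourrfigk, fimnugmugn → fiurmnugmugn) insert -ur- after the first vowel.
So pimezgagp → piurmezgagp.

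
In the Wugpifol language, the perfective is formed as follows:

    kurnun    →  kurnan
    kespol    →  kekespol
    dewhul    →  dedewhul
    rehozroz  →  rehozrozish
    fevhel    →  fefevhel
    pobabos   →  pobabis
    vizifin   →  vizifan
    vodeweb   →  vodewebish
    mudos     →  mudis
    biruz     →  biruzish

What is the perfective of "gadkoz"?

kespol and pobabos both have last vowel 'o' yet inflect differently (kekespol, pobabis), so the last vowel is not what conditions the rule; the final letter is.
"gadkoz" ends in -z. The stems ending in -z (rehozroz → rehozrozish, biruz → biruzish) add -ish.
So gadkoz → gadkozish.

gadkozish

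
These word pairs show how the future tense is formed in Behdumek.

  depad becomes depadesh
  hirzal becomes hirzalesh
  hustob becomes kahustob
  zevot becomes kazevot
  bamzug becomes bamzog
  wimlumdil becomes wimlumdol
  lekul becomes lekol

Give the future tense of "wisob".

"wisob" has last vowel 'o'. The stems whose last vowel is 'o' (hustob → kahustob, zevot → kazevot) add the prefix ka-.
So wisob → kawisob.

kawisob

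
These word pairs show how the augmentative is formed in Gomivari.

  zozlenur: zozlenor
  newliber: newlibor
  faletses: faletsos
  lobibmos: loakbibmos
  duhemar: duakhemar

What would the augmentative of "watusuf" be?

watusof

"watusuf" has last vowel 'u'. The one such stem in the data (zozlenur → zozlenor) changes the last vowel to 'o' (as do newliber, faletses), so the same rule applies.
The other pattern: stems whose last vowel is 'a' or 'o' insert -ak- after the first vowel.
So watusuf → watusof.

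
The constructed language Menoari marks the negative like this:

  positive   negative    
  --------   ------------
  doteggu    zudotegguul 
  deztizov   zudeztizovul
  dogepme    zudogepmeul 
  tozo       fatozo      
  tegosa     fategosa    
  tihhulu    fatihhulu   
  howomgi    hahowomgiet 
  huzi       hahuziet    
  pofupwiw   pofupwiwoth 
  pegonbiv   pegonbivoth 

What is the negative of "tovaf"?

"tovaf" begins with t-. The stems beginning with t- (tozo → fatozo, tegosa → fategosa, tihhulu → fatihhulu) add the prefix fa-.
So tovaf → fatovaf.

fatovaf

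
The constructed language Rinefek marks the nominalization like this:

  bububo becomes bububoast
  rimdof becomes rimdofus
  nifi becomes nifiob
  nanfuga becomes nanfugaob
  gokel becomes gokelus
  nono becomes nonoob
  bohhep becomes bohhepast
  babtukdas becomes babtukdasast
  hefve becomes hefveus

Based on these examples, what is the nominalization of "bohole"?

boholeast

"bohole" begins with b-. The stems beginning with b- (bohhep → bohhepast, babtukdas → babtukdasast, bububo → bububoast) add -ast.
So bohole → boholeast.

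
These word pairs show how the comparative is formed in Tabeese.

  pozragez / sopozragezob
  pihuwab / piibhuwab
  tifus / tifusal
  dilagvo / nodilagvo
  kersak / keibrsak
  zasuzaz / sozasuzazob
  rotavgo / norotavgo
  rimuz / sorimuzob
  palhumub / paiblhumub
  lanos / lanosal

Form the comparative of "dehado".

dilagvo and lanos both have last vowel 'o' yet inflect differently (nodilagvo, lanosal), so the last vowel is not what conditions the rule; the final letter is.
"dehado" ends in -o. The stems ending in -o (dilagvo → nodilagvo, rotavgo → norotavgo) add the prefix no-.
The other patterns: stems ending in -z add so- … -ob around the stem; stems ending in -s add -al; stems ending in -b or -k insert -ib- after the first vowel.
So dehado → nodehado.

nodehado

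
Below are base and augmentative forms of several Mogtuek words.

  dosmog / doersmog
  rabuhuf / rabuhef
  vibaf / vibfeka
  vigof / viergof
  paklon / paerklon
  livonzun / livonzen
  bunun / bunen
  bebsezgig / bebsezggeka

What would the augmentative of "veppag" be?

"veppag" has last vowel 'a'. The one such stem in the data (vibaf → vibfeka) deletes the last vowel and adds -eka (as does bebsezgig), so the same rule applies.
So veppag → veppgeka.

veppgeka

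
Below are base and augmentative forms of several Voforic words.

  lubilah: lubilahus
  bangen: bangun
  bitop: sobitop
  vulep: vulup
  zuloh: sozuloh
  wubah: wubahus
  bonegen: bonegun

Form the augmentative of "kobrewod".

sokobrewod

bitop and vulep both end in -p yet inflect differently (sobitop, vulup), so the final letter is not what conditions the rule; the last vowel is.
"kobrewod" has last vowel 'o'. The stems whose last vowel is 'o' (bitop → sobitop, zuloh → sozuloh) add the prefix so-.
So kobrewod → sokobrewod.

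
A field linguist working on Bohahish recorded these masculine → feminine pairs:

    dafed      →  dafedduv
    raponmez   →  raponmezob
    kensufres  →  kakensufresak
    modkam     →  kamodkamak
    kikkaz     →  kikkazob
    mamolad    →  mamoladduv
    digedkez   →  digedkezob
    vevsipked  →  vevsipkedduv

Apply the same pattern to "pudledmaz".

pudledmazob

raponmez and vevsipked both have last vowel 'e' yet inflect differently (raponmezob, vevsipkedduv), so the last vowel is not what conditions the rule; the final letter is.
"pudledmaz" ends in -z. The stems ending in -z (raponmez → raponmezob, digedkez → digedkezob, kikkaz → kikkazob) add -ob.
So pudledmaz → pudledmazob.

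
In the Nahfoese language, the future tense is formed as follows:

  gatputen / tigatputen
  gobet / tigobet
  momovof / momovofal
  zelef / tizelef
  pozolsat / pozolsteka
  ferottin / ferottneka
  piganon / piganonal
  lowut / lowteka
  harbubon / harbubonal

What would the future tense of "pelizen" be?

tipelizen

gatputen and harbubon both end in -n yet inflect differently (tigatputen, harbubonal), so the final letter is not what conditions the rule; the last vowel is.
"pelizen" has last vowel 'e'. The stems whose last vowel is 'e' (zelef → tizelef, gobet → tigobet, gatputen → tigatputen) add the prefix ti-.
So pelizen → tipelizen.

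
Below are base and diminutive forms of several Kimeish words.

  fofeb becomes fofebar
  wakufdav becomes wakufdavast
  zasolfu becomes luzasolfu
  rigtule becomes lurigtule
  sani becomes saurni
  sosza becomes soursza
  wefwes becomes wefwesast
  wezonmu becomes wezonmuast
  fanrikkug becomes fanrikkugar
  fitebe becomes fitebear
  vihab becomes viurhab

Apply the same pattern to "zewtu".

"zewtu" begins with z-. The one such stem in the data (zasolfu → luzasolfu) adds the prefix lu-, so the same rule applies.
So zewtu → luzewtu.

luzewtu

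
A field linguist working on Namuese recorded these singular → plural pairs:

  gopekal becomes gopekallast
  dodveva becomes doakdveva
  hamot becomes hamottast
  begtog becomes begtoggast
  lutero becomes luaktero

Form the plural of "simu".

lutero and begtog both have last vowel 'o' yet inflect differently (luaktero, begtoggast), so the last vowel is not what conditions the rule; whether the stem ends in a vowel or a consonant is.
"simu" ends in a vowel. The stems ending in a vowel (dodveva → doakdveva, lutero → luaktero) insert -ak- after the first vowel.
The other pattern: stems ending in a consonant double the final consonant and add -ast.
So simu → siakmu.

siakmu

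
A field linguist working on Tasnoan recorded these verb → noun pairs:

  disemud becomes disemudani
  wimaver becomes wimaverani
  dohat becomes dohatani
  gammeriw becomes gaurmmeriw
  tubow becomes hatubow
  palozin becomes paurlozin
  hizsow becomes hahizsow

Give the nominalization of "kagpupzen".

gammeriw and tubow both end in -w yet inflect differently (gaurmmeriw, hatubow), so the final letter is not what conditions the rule; the last vowel is.
"kagpupzen" has last vowel 'e'. The one such stem in the data (wimaver → wimaverani) adds -ani, so the same rule applies.
The other patterns: stems whose last vowel is 'i' insert -ur- after the first vowel; stems whose last vowel is 'o' add the prefix ha-.
So kagpupzen → kagpupzenani.

kagpupzenani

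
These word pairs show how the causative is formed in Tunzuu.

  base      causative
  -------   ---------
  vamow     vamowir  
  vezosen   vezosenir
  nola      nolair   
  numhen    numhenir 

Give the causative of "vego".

Every pair shown (vamow → vamowir, vezosen → vezosenir, nola → nolair, …) follows the same rule: add -ir.
So vego → vegoir.

vegoir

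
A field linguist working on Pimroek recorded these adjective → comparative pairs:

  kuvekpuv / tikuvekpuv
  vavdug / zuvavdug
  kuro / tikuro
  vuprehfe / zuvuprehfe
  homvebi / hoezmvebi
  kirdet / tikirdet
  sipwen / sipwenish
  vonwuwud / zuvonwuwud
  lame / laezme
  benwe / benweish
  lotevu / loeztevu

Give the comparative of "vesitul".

zuvesitul

"vesitul" begins with v-. The stems beginning with v- (vavdug → zuvavdug, vuprehfe → zuvuprehfe, vonwuwud → zuvonwuwud) add the prefix zu-.
So vesitul → zuvesitul.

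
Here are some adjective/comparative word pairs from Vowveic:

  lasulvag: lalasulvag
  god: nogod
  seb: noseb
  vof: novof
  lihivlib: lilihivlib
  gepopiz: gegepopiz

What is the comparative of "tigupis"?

titigupis

seb and lihivlib both end in -b yet inflect differently (noseb, lilihivlib), so the final letter is not what conditions the rule; the number of vowels is.
"tigupis" has 3 vowels. The stems with 3 vowels (lihivlib → lilihivlib, lasulvag → lalasulvag, gepopiz → gegepopiz) repeat the first consonant+vowel as a prefix.
The other pattern: stems with 1 vowel add the prefix no-.
So tigupis → titigupis.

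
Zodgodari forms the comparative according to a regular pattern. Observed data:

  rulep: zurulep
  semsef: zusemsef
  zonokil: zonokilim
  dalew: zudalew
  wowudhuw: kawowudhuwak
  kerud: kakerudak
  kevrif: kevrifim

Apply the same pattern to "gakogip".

gakogipim

dalew and wowudhuw both end in -w yet inflect differently (zudalew, kawowudhuwak), so the final letter is not what conditions the rule; the last vowel is.
"gakogip" has last vowel 'i'. The stems whose last vowel is 'i' (kevrif → kevrifim, zonokil → zonokilim) add -im.
The other patterns: stems whose last vowel is 'e' add the prefix zu-; stems whose last vowel is 'u' add ka- … -ak around the stem.
So gakogip → gakogipim.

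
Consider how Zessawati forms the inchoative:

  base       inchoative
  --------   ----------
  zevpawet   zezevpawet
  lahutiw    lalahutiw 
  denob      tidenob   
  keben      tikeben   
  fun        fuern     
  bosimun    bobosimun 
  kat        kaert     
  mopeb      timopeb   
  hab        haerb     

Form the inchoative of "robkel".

tirobkel

fun and keben both end in -n yet inflect differently (fuern, tikeben), so the final letter is not what conditions the rule; the number of vowels is.
"robkel" has 2 vowels. The stems with 2 vowels (keben → tikeben, mopeb → timopeb, denob → tidenob) add the prefix ti-.
The other patterns: stems with 1 vowel insert -er- after the first vowel; stems with 3 vowels repeat the first consonant+vowel as a prefix.
So robkel → tirobkel.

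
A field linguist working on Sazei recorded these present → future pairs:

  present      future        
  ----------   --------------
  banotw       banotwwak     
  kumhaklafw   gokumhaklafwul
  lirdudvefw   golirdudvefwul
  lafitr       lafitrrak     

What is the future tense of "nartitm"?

lirdudvefw and banotw both end in -w yet inflect differently (golirdudvefwul, banotwwak), so the final letter is not what conditions the rule; the second-to-last letter is.
"nartitm" has second-to-last letter 't'. The stems whose second-to-last letter is 't' (banotw → banotwwak, lafitr → lafitrrak) double the final consonant and add -ak.
The other pattern: stems whose second-to-last letter is 'f' add go- … -ul around the stem.
So nartitm → nartitmmak.

nartitmmak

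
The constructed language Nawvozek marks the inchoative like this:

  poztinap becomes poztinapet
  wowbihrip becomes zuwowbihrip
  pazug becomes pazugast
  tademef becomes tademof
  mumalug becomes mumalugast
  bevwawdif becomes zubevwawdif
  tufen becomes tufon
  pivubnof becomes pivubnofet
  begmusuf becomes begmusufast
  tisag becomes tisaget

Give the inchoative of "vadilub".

vadilubast

begmusuf and bevwawdif both end in -f yet inflect differently (begmusufast, zubevwawdif), so the final letter is not what conditions the rule; the last vowel is.
"vadilub" has last vowel 'u'. The stems whose last vowel is 'u' (pazug → pazugast, mumalug → mumalugast, begmusuf → begmusufast) add -ast.
The other patterns: stems whose last vowel is 'i' add the prefix zu-; stems whose last vowel is 'e' change the last vowel to 'o'; stems whose last vowel is 'a' or 'o' add -et.
So vadilub → vadilubast.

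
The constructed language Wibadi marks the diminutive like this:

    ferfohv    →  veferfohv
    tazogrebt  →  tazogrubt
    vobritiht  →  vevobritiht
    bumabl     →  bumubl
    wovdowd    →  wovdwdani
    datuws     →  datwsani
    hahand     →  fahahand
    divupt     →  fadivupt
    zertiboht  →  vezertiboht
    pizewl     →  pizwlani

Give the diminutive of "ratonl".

tazogrebt and zertiboht both end in -t yet inflect differently (tazogrubt, vezertiboht), so the final letter is not what conditions the rule; the second-to-last letter is.
"ratonl" has second-to-last letter 'n'. The one such stem in the data (hahand → fahahand) adds the prefix fa-, so the same rule applies.
The other patterns: stems whose second-to-last letter is 'b' change the last vowel to 'u'; stems whose second-to-last letter is 'h' add the prefix ve-; stems whose second-to-last letter is 'w' delete the last vowel and add -ani.
So ratonl → faratonl.

faratonl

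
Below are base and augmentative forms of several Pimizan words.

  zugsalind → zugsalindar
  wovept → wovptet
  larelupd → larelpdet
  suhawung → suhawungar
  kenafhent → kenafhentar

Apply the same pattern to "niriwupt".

kenafhent and wovept both end in -t yet inflect differently (kenafhentar, wovptet), so the final letter is not what conditions the rule; the second-to-last letter is.
"niriwupt" has second-to-last letter 'p'. The stems whose second-to-last letter is 'p' (wovept → wovptet, larelupd → larelpdet) delete the last vowel and add -et.
The other pattern: stems whose second-to-last letter is 'n' add -ar.
So niriwupt → niriwptet.

niriwptet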